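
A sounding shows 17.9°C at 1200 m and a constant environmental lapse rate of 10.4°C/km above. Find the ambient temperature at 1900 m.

1200–1900 m, environmental: Δz = 0.7 km ⇒ ΔT = -7.28°C; T = 10.62°C

10.62°C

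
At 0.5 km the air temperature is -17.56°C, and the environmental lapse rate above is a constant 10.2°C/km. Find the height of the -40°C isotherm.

Height above start = (-17.56 − (-40)) / 10.2 = 2.2 km
Altitude = 500 m + 2200 m = 2700 m

2.7 km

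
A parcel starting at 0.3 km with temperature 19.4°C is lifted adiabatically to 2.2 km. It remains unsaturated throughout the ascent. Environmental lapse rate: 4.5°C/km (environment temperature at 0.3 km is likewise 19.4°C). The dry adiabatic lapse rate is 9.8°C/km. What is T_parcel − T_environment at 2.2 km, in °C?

Parcel:
  Dry to 2200 m: -9.8 × 1.9 km = -18.62°C, so T = 0.78°C.
Environment:
  Environment to 2200 m: -4.5 × 1.9 km = -8.55°C, so T = 10.85°C.
T_parcel − T_env = 0.78 − 10.85 = -10.07°C

-10.07°C (parcel cooler than environment)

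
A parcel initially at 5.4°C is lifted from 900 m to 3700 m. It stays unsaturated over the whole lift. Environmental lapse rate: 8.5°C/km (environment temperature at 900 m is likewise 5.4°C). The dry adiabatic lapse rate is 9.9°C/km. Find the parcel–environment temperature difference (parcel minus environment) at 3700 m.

-3.92°C (parcel cooler than environment)

Parcel:
  900–3700 m, dry: Δz = 2.8 km ⇒ ΔT = -27.72°C; T = -22.32°C
Environment:
  900–3700 m, environment: Δz = 2.8 km ⇒ ΔT = -23.8°C; T = -18.4°C
T_parcel − T_env = -22.32 − (-18.4) = -3.92°C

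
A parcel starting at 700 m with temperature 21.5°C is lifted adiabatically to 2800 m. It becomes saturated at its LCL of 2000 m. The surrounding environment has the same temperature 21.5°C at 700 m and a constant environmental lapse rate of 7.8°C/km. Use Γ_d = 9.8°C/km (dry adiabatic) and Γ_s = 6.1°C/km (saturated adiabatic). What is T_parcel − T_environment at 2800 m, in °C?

Parcel:
  Dry to 2000 m: -9.8 × 1.3 km = -12.74°C, so T = 8.76°C.
  Saturated to 2800 m: -6.1 × 0.8 km = -4.88°C, so T = 3.88°C.
Environment:
  Environment to 2800 m: -7.8 × 2.1 km = -16.38°C, so T = 5.12°C.
T_parcel − T_env = 3.88 − 5.12 = -1.24°C

-1.24°C (parcel cooler than environment)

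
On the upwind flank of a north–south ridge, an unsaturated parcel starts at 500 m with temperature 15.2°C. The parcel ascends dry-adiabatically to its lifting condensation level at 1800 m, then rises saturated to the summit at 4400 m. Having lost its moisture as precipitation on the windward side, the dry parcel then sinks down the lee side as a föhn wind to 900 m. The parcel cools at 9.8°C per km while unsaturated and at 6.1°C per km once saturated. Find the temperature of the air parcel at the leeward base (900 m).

500–1800 m, dry: Δz = 1.3 km ⇒ ΔT = -12.74°C; T = 2.46°C
1800–4400 m, saturated: Δz = 2.6 km ⇒ ΔT = -15.86°C; T = -13.4°C
4400–900 m, dry descent: Δz = 3.5 km ⇒ ΔT = +34.3°C; T = 20.9°C

20.9°C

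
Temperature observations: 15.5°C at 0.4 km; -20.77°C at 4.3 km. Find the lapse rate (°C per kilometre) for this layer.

Γ = −ΔT/Δz = (15.5 − (-20.77)) / (4300 − 400) m
  = 36.27°C / 3.9 km = 9.3°C/km

9.3°C/km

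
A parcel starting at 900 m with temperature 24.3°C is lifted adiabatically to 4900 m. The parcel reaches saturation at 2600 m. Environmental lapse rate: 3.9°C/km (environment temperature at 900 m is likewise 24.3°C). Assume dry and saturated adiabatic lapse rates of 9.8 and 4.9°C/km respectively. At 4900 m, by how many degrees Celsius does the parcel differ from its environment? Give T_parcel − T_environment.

-12.33°C (parcel cooler than environment)

Parcel:
  From 900 m to 2600 m (dry): cools by 9.8 × 1.7 = 16.66°C, giving 7.64°C.
  From 2600 m to 4900 m (saturated): cools by 4.9 × 2.3 = 11.27°C, giving -3.63°C.
Environment:
  From 900 m to 4900 m (environment): cools by 3.9 × 4 = 15.6°C, giving 8.7°C.
T_parcel − T_env = -3.63 − 8.7 = -12.33°C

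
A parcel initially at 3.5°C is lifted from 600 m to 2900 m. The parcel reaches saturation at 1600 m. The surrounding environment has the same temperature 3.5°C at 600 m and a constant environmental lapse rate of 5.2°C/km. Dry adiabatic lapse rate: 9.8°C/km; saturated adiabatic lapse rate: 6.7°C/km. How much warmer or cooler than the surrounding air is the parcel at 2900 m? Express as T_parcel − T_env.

-6.55°C (parcel cooler than environment)

Parcel:
  600–1600 m, dry: Δz = 1 km ⇒ ΔT = -9.8°C; T = -6.3°C
  1600–2900 m, saturated: Δz = 1.3 km ⇒ ΔT = -8.71°C; T = -15.01°C
Environment:
  600–2900 m, environment: Δz = 2.3 km ⇒ ΔT = -11.96°C; T = -8.46°C
T_parcel − T_env = -15.01 − (-8.46) = -6.55°C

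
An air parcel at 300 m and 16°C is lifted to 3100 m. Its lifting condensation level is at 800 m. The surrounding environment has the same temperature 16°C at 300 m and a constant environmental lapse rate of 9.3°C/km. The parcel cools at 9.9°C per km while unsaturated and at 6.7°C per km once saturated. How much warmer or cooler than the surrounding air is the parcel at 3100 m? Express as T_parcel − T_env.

Parcel:
  300–800 m, dry: Δz = 0.5 km ⇒ ΔT = -4.95°C; T = 11.05°C
  800–3100 m, saturated: Δz = 2.3 km ⇒ ΔT = -15.41°C; T = -4.36°C
Environment:
  300–3100 m, environment: Δz = 2.8 km ⇒ ΔT = -26.04°C; T = -10.04°C
T_parcel − T_env = -4.36 − (-10.04) = +5.68°C

+5.68°C (parcel warmer than environment)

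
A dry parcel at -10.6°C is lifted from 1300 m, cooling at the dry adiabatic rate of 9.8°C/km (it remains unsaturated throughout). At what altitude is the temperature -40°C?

Height above start = (-10.6 − (-40)) / 9.8 = 3 km
Altitude = 1300 m + 3000 m = 4300 m

4300 m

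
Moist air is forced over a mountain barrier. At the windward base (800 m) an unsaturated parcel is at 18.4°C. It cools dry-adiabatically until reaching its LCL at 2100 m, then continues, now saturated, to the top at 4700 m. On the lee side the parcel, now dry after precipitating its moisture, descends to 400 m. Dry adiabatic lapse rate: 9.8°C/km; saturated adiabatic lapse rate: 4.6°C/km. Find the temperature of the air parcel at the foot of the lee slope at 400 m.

800–2100 m, dry: Δz = 1.3 km ⇒ ΔT = -12.74°C; T = 5.66°C
2100–4700 m, saturated: Δz = 2.6 km ⇒ ΔT = -11.96°C; T = -6.3°C
4700–400 m, dry descent: Δz = 4.3 km ⇒ ΔT = +42.14°C; T = 35.84°C

35.84°C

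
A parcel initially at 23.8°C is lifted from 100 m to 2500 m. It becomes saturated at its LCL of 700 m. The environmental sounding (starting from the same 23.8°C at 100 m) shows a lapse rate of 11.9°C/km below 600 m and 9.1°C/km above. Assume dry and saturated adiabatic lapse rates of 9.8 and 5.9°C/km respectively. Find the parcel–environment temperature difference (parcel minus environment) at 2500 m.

Parcel:
  Dry to 700 m: -9.8 × 0.6 km = -5.88°C, so T = 17.92°C.
  Saturated to 2500 m: -5.9 × 1.8 km = -10.62°C, so T = 7.3°C.
Environment:
  Environment, lower layer to 600 m: -11.9 × 0.5 km = -5.95°C, so T = 17.85°C.
  Environment, upper layer to 2500 m: -9.1 × 1.9 km = -17.29°C, so T = 0.56°C.
T_parcel − T_env = 7.3 − 0.56 = +6.74°C

+6.74°C (parcel warmer than environment)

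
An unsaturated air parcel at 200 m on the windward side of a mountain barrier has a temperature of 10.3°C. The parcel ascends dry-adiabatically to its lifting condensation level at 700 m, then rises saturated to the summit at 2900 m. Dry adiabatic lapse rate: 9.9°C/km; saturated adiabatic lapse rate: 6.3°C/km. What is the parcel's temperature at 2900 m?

Dry to 700 m: -9.9 × 0.5 km = -4.95°C, so T = 5.35°C.
Saturated to 2900 m: -6.3 × 2.2 km = -13.86°C, so T = -8.51°C.

-8.51°C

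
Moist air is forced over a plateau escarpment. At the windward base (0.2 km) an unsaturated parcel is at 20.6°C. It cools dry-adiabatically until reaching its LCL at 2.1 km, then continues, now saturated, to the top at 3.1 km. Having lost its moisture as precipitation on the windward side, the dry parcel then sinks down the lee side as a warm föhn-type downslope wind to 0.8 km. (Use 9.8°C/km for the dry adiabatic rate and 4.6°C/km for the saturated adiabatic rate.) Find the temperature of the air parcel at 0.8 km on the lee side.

200 → 2100 m (dry, 9.8°C/km): ΔT = -9.8 × 1.9 = -18.62°C → T = 1.98°C
2100 → 3100 m (saturated, 4.6°C/km): ΔT = -4.6 × 1 = -4.6°C → T = -2.62°C
3100 → 800 m (dry descent, 9.8°C/km): ΔT = +9.8 × 2.3 = +22.54°C → T = 19.92°C

19.92°C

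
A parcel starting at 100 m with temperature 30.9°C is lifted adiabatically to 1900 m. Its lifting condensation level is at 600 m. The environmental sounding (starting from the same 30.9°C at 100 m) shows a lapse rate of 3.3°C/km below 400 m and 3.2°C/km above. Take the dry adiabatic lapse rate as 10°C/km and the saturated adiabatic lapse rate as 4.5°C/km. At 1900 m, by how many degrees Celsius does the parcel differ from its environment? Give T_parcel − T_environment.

Parcel:
  100 → 600 m (dry, 10°C/km): ΔT = -10 × 0.5 = -5°C → T = 25.9°C
  600 → 1900 m (saturated, 4.5°C/km): ΔT = -4.5 × 1.3 = -5.85°C → T = 20.05°C
Environment:
  100 → 400 m (environment, lower layer, 3.3°C/km): ΔT = -3.3 × 0.3 = -0.99°C → T = 29.91°C
  400 → 1900 m (environment, upper layer, 3.2°C/km): ΔT = -3.2 × 1.5 = -4.8°C → T = 25.11°C
T_parcel − T_env = 20.05 − 25.11 = -5.06°C

-5.06°C (parcel cooler than environment)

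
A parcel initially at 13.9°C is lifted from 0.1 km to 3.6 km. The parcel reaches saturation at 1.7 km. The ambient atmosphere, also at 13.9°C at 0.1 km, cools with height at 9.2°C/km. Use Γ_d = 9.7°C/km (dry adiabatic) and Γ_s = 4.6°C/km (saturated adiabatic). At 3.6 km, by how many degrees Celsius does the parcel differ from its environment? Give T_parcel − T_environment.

+7.94°C (parcel warmer than environment)

Parcel:
  100–1700 m, dry: Δz = 1.6 km ⇒ ΔT = -15.52°C; T = -1.62°C
  1700–3600 m, saturated: Δz = 1.9 km ⇒ ΔT = -8.74°C; T = -10.36°C
Environment:
  100–3600 m, environment: Δz = 3.5 km ⇒ ΔT = -32.2°C; T = -18.3°C
T_parcel − T_env = -10.36 − (-18.3) = +7.94°C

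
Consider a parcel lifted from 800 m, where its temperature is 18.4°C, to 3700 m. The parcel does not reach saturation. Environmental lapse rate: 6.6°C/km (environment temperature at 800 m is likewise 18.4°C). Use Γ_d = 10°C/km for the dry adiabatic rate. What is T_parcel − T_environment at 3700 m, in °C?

Parcel:
  Dry to 3700 m: -10 × 2.9 km = -29°C, so T = -10.6°C.
Environment:
  Environment to 3700 m: -6.6 × 2.9 km = -19.14°C, so T = -0.74°C.
T_parcel − T_env = -10.6 − (-0.74) = -9.86°C

-9.86°C (parcel cooler than environment)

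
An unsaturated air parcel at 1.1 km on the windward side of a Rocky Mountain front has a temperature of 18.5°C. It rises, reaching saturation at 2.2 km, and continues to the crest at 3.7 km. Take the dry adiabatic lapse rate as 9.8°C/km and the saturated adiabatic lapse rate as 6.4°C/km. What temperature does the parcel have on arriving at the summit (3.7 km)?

-1.88°C

Dry to 2200 m: -9.8 × 1.1 km = -10.78°C, so T = 7.72°C.
Saturated to 3700 m: -6.4 × 1.5 km = -9.6°C, so T = -1.88°C.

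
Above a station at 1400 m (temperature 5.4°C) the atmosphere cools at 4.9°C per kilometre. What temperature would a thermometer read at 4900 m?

-11.75°C

1400–4900 m, environmental: Δz = 3.5 km ⇒ ΔT = -17.15°C; T = -11.75°C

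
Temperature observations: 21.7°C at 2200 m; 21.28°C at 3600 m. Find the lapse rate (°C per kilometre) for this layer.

0.3°C/km

Γ = −ΔT/Δz = (21.7 − 21.28) / (3600 − 2200) m
  = 0.42°C / 1.4 km = 0.3°C/km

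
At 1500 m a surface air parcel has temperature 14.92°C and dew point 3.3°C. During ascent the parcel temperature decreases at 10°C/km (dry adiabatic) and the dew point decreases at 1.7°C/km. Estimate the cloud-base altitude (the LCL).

T and T_d converge at 10 − 1.7 = 8.3°C per km
Height above start = (14.92 − 3.3) / 8.3 = 1.4 km
LCL altitude = 1500 m + 1400 m = 2900 m

2900 m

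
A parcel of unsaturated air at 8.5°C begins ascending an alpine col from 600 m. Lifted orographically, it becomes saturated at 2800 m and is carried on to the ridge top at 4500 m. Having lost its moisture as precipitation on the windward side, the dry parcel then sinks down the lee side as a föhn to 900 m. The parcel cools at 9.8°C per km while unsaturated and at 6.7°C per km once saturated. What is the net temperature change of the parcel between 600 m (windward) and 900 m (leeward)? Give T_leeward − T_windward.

From 600 m to 2800 m (dry): cools by 9.8 × 2.2 = 21.56°C, giving -13.06°C.
From 2800 m to 4500 m (saturated): cools by 6.7 × 1.7 = 11.39°C, giving -24.45°C.
From 4500 m to 900 m (dry descent): warms by 9.8 × 3.6 = 35.28°C, giving 10.83°C.
Net change vs windward start: 10.83 − 8.5 = +2.33°C

+2.33°C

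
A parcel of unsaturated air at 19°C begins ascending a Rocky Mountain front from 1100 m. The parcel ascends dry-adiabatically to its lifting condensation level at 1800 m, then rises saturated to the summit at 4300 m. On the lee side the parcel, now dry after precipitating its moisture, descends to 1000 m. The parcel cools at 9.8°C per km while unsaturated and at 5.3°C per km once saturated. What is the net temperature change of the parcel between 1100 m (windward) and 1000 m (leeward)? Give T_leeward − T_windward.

+12.23°C

1100 → 1800 m (dry, 9.8°C/km): ΔT = -9.8 × 0.7 = -6.86°C → T = 12.14°C
1800 → 4300 m (saturated, 5.3°C/km): ΔT = -5.3 × 2.5 = -13.25°C → T = -1.11°C
4300 → 1000 m (dry descent, 9.8°C/km): ΔT = +9.8 × 3.3 = +32.34°C → T = 31.23°C
Net change vs windward start: 31.23 − 19 = +12.23°C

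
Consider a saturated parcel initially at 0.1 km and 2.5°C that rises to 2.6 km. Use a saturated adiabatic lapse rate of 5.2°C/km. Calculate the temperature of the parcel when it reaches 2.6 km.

-10.5°C

100 → 2600 m (saturated adiabatic, 5.2°C/km): ΔT = -5.2 × 2.5 = -13°C → T = -10.5°C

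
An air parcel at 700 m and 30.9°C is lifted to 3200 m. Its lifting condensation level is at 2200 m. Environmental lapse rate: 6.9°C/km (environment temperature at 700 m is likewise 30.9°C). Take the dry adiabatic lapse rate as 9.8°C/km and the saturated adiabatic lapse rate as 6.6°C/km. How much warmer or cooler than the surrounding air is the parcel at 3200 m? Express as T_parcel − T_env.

-4.05°C (parcel cooler than environment)

Parcel:
  700–2200 m, dry: Δz = 1.5 km ⇒ ΔT = -14.7°C; T = 16.2°C
  2200–3200 m, saturated: Δz = 1 km ⇒ ΔT = -6.6°C; T = 9.6°C
Environment:
  700–3200 m, environment: Δz = 2.5 km ⇒ ΔT = -17.25°C; T = 13.65°C
T_parcel − T_env = 9.6 − 13.65 = -4.05°C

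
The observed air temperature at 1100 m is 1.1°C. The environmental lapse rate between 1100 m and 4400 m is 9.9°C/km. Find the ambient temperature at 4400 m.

Environmental to 4400 m: -9.9 × 3.3 km = -32.67°C, so T = -31.57°C.

-31.57°C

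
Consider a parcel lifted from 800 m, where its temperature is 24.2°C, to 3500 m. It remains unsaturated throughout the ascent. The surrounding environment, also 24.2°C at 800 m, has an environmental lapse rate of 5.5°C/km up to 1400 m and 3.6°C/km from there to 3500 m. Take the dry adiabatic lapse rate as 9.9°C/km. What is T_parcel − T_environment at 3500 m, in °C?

-15.87°C (parcel cooler than environment)

Parcel:
  Dry to 3500 m: -9.9 × 2.7 km = -26.73°C, so T = -2.53°C.
Environment:
  Environment, lower layer to 1400 m: -5.5 × 0.6 km = -3.3°C, so T = 20.9°C.
  Environment, upper layer to 3500 m: -3.6 × 2.1 km = -7.56°C, so T = 13.34°C.
T_parcel − T_env = -2.53 − 13.34 = -15.87°C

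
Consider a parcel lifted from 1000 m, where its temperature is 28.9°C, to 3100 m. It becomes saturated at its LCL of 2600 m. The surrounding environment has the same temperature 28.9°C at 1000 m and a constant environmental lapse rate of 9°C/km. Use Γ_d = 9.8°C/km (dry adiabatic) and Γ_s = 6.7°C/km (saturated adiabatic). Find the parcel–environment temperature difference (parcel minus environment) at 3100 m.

Parcel:
  1000–2600 m, dry: Δz = 1.6 km ⇒ ΔT = -15.68°C; T = 13.22°C
  2600–3100 m, saturated: Δz = 0.5 km ⇒ ΔT = -3.35°C; T = 9.87°C
Environment:
  1000–3100 m, environment: Δz = 2.1 km ⇒ ΔT = -18.9°C; T = 10°C
T_parcel − T_env = 9.87 − 10 = -0.13°C

-0.13°C (parcel cooler than environment)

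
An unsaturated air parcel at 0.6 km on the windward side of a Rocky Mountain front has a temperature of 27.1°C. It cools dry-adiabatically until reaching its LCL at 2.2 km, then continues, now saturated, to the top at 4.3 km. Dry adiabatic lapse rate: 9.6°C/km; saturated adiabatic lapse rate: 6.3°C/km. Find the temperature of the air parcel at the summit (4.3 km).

600 → 2200 m (dry, 9.6°C/km): ΔT = -9.6 × 1.6 = -15.36°C → T = 11.74°C
2200 → 4300 m (saturated, 6.3°C/km): ΔT = -6.3 × 2.1 = -13.23°C → T = -1.49°C

-1.49°C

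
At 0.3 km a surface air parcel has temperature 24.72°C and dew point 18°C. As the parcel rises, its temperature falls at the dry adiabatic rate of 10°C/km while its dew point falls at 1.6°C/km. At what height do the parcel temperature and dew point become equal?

T and T_d converge at 10 − 1.6 = 8.4°C per km
Height above start = (24.72 − 18) / 8.4 = 0.8 km
LCL altitude = 300 m + 800 m = 1100 m

1.1 km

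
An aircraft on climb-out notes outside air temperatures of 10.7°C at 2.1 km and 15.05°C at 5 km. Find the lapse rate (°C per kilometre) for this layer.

-1.5°C/km

Γ = −ΔT/Δz = (10.7 − 15.05) / (5000 − 2100) m
  = -4.35°C / 2.9 km = -1.5°C/km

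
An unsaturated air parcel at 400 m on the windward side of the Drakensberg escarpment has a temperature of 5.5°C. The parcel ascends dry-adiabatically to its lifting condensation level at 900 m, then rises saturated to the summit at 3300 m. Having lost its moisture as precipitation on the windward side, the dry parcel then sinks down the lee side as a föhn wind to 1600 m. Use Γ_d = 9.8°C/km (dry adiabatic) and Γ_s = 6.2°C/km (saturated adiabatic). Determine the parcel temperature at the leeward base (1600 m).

Dry to 900 m: -9.8 × 0.5 km = -4.9°C, so T = 0.6°C.
Saturated to 3300 m: -6.2 × 2.4 km = -14.88°C, so T = -14.28°C.
Dry descent to 1600 m: +9.8 × 1.7 km = +16.66°C, so T = 2.38°C.

2.38°C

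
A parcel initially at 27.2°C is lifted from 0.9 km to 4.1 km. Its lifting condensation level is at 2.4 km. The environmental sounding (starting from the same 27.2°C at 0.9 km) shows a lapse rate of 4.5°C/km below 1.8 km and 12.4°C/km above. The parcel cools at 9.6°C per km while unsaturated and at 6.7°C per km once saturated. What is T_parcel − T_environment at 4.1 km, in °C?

Parcel:
  Dry to 2400 m: -9.6 × 1.5 km = -14.4°C, so T = 12.8°C.
  Saturated to 4100 m: -6.7 × 1.7 km = -11.39°C, so T = 1.41°C.
Environment:
  Environment, lower layer to 1800 m: -4.5 × 0.9 km = -4.05°C, so T = 23.15°C.
  Environment, upper layer to 4100 m: -12.4 × 2.3 km = -28.52°C, so T = -5.37°C.
T_parcel − T_env = 1.41 − (-5.37) = +6.78°C

+6.78°C (parcel warmer than environment)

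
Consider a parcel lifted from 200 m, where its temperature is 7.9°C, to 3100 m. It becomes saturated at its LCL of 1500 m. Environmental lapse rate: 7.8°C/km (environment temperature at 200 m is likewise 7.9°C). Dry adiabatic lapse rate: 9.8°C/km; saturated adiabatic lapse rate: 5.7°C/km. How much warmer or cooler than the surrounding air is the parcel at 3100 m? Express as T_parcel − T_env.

Parcel:
  From 200 m to 1500 m (dry): cools by 9.8 × 1.3 = 12.74°C, giving -4.84°C.
  From 1500 m to 3100 m (saturated): cools by 5.7 × 1.6 = 9.12°C, giving -13.96°C.
Environment:
  From 200 m to 3100 m (environment): cools by 7.8 × 2.9 = 22.62°C, giving -14.72°C.
T_parcel − T_env = -13.96 − (-14.72) = +0.76°C

+0.76°C (parcel warmer than environment)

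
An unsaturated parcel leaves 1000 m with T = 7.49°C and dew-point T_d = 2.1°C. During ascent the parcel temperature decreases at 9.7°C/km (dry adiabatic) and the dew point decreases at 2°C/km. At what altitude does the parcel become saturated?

T and T_d converge at 9.7 − 2 = 7.7°C per km
Height above start = (7.49 − 2.1) / 7.7 = 0.7 km
LCL altitude = 1000 m + 700 m = 1700 m

1700 m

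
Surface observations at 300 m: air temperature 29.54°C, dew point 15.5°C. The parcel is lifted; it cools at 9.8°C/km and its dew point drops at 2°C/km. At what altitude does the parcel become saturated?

T and T_d converge at 9.8 − 2 = 7.8°C per km
Height above start = (29.54 − 15.5) / 7.8 = 1.8 km
LCL altitude = 300 m + 1800 m = 2100 m

2100 m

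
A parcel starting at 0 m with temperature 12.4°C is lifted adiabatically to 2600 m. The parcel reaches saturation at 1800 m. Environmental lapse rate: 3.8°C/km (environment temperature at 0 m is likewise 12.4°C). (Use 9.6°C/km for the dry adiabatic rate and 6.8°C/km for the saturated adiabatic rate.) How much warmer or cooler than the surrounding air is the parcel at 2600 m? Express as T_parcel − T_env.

Parcel:
  0 → 1800 m (dry, 9.6°C/km): ΔT = -9.6 × 1.8 = -17.28°C → T = -4.88°C
  1800 → 2600 m (saturated, 6.8°C/km): ΔT = -6.8 × 0.8 = -5.44°C → T = -10.32°C
Environment:
  0 → 2600 m (environment, 3.8°C/km): ΔT = -3.8 × 2.6 = -9.88°C → T = 2.52°C
T_parcel − T_env = -10.32 − 2.52 = -12.84°C

-12.84°C (parcel cooler than environment)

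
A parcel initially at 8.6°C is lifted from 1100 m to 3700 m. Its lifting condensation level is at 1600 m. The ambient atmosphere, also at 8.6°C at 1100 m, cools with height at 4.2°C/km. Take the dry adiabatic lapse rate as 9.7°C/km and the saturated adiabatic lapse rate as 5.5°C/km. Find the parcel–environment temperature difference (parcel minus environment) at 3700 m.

Parcel:
  Dry to 1600 m: -9.7 × 0.5 km = -4.85°C, so T = 3.75°C.
  Saturated to 3700 m: -5.5 × 2.1 km = -11.55°C, so T = -7.8°C.
Environment:
  Environment to 3700 m: -4.2 × 2.6 km = -10.92°C, so T = -2.32°C.
T_parcel − T_env = -7.8 − (-2.32) = -5.48°C

-5.48°C (parcel cooler than environment)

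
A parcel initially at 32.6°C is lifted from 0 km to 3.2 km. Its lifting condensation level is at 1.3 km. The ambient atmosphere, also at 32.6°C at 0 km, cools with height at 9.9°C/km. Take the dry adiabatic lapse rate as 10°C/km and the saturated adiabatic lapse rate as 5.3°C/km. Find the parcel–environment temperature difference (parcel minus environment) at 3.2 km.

Parcel:
  From 0 m to 1300 m (dry): cools by 10 × 1.3 = 13°C, giving 19.6°C.
  From 1300 m to 3200 m (saturated): cools by 5.3 × 1.9 = 10.07°C, giving 9.53°C.
Environment:
  From 0 m to 3200 m (environment): cools by 9.9 × 3.2 = 31.68°C, giving 0.92°C.
T_parcel − T_env = 9.53 − 0.92 = +8.61°C

+8.61°C (parcel warmer than environment)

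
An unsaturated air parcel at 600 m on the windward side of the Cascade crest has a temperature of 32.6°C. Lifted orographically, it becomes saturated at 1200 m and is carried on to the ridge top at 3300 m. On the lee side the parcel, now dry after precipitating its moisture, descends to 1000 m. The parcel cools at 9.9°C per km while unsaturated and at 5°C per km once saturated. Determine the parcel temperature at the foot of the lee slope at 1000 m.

38.93°C

Dry to 1200 m: -9.9 × 0.6 km = -5.94°C, so T = 26.66°C.
Saturated to 3300 m: -5 × 2.1 km = -10.5°C, so T = 16.16°C.
Dry descent to 1000 m: +9.9 × 2.3 km = +22.77°C, so T = 38.93°C.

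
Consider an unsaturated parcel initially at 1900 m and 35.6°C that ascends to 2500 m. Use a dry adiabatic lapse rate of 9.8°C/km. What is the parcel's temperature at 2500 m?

1900 → 2500 m (dry adiabatic, 9.8°C/km): ΔT = -9.8 × 0.6 = -5.88°C → T = 29.72°C

29.72°C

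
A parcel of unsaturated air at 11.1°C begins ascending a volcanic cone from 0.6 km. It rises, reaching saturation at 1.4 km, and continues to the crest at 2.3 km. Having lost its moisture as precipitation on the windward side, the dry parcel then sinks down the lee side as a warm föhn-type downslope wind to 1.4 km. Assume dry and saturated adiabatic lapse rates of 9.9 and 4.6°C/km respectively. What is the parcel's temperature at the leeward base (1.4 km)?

7.95°C

From 600 m to 1400 m (dry): cools by 9.9 × 0.8 = 7.92°C, giving 3.18°C.
From 1400 m to 2300 m (saturated): cools by 4.6 × 0.9 = 4.14°C, giving -0.96°C.
From 2300 m to 1400 m (dry descent): warms by 9.9 × 0.9 = 8.91°C, giving 7.95°C.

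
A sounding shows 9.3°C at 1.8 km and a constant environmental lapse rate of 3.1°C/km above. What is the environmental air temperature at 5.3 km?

-1.55°C

Environmental to 5300 m: -3.1 × 3.5 km = -10.85°C, so T = -1.55°C.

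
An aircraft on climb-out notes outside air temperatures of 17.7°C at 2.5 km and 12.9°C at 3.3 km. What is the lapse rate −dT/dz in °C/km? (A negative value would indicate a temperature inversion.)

Γ = −ΔT/Δz = (17.7 − 12.9) / (3300 − 2500) m
  = 4.8°C / 0.8 km = 6°C/km

6°C/km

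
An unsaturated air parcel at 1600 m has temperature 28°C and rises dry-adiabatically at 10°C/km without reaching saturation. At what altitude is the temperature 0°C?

Height above start = (28 − 0) / 10 = 2.8 km
Altitude = 1600 m + 2800 m = 4400 m

4400 m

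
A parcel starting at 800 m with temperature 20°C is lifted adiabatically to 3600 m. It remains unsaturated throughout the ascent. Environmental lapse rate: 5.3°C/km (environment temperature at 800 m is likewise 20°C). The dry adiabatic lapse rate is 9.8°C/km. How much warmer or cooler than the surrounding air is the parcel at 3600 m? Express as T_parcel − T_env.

Parcel:
  800 → 3600 m (dry, 9.8°C/km): ΔT = -9.8 × 2.8 = -27.44°C → T = -7.44°C
Environment:
  800 → 3600 m (environment, 5.3°C/km): ΔT = -5.3 × 2.8 = -14.84°C → T = 5.16°C
T_parcel − T_env = -7.44 − 5.16 = -12.6°C

-12.6°C (parcel cooler than environment)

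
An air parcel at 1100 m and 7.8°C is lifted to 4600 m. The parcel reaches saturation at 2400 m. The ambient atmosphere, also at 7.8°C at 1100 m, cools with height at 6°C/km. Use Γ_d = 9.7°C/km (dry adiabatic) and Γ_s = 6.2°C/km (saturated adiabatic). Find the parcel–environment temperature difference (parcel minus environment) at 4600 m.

Parcel:
  From 1100 m to 2400 m (dry): cools by 9.7 × 1.3 = 12.61°C, giving -4.81°C.
  From 2400 m to 4600 m (saturated): cools by 6.2 × 2.2 = 13.64°C, giving -18.45°C.
Environment:
  From 1100 m to 4600 m (environment): cools by 6 × 3.5 = 21°C, giving -13.2°C.
T_parcel − T_env = -18.45 − (-13.2) = -5.25°C

-5.25°C (parcel cooler than environment)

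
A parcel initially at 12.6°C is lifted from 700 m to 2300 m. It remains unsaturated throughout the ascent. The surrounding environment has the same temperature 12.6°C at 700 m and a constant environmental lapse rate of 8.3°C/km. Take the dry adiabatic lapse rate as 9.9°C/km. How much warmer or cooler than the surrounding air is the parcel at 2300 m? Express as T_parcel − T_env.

-2.56°C (parcel cooler than environment)

Parcel:
  700–2300 m, dry: Δz = 1.6 km ⇒ ΔT = -15.84°C; T = -3.24°C
Environment:
  700–2300 m, environment: Δz = 1.6 km ⇒ ΔT = -13.28°C; T = -0.68°C
T_parcel − T_env = -3.24 − (-0.68) = -2.56°C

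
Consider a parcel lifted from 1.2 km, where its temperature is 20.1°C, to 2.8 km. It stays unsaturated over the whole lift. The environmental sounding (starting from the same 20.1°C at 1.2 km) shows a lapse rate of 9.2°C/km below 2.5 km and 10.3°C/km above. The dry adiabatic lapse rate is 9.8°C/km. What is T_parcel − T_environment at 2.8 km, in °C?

Parcel:
  1200 → 2800 m (dry, 9.8°C/km): ΔT = -9.8 × 1.6 = -15.68°C → T = 4.42°C
Environment:
  1200 → 2500 m (environment, lower layer, 9.2°C/km): ΔT = -9.2 × 1.3 = -11.96°C → T = 8.14°C
  2500 → 2800 m (environment, upper layer, 10.3°C/km): ΔT = -10.3 × 0.3 = -3.09°C → T = 5.05°C
T_parcel − T_env = 4.42 − 5.05 = -0.63°C

-0.63°C (parcel cooler than environment)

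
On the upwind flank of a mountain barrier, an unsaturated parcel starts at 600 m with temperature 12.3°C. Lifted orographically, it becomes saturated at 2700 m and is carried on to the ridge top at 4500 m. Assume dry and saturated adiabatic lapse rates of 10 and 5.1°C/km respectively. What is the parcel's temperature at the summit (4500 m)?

-17.88°C

600 → 2700 m (dry, 10°C/km): ΔT = -10 × 2.1 = -21°C → T = -8.7°C
2700 → 4500 m (saturated, 5.1°C/km): ΔT = -5.1 × 1.8 = -9.18°C → T = -17.88°C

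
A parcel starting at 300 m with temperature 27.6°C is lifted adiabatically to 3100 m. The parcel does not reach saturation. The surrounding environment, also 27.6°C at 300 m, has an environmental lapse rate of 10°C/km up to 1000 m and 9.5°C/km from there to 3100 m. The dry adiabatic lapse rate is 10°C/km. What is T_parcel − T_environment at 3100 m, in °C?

Parcel:
  Dry to 3100 m: -10 × 2.8 km = -28°C, so T = -0.4°C.
Environment:
  Environment, lower layer to 1000 m: -10 × 0.7 km = -7°C, so T = 20.6°C.
  Environment, upper layer to 3100 m: -9.5 × 2.1 km = -19.95°C, so T = 0.65°C.
T_parcel − T_env = -0.4 − 0.65 = -1.05°C

-1.05°C (parcel cooler than environment)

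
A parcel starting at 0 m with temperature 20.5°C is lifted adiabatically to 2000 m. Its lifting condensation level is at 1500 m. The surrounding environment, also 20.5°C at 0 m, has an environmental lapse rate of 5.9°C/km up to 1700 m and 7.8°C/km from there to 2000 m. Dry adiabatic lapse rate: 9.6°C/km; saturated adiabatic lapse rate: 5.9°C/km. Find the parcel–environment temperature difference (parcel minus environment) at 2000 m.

-4.98°C (parcel cooler than environment)

Parcel:
  From 0 m to 1500 m (dry): cools by 9.6 × 1.5 = 14.4°C, giving 6.1°C.
  From 1500 m to 2000 m (saturated): cools by 5.9 × 0.5 = 2.95°C, giving 3.15°C.
Environment:
  From 0 m to 1700 m (environment, lower layer): cools by 5.9 × 1.7 = 10.03°C, giving 10.47°C.
  From 1700 m to 2000 m (environment, upper layer): cools by 7.8 × 0.3 = 2.34°C, giving 8.13°C.
T_parcel − T_env = 3.15 − 8.13 = -4.98°C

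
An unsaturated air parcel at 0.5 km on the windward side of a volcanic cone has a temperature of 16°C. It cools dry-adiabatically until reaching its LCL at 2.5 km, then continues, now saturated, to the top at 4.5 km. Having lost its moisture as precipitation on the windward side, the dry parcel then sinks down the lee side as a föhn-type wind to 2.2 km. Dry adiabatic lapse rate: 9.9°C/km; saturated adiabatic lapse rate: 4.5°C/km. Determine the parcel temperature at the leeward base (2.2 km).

From 500 m to 2500 m (dry): cools by 9.9 × 2 = 19.8°C, giving -3.8°C.
From 2500 m to 4500 m (saturated): cools by 4.5 × 2 = 9°C, giving -12.8°C.
From 4500 m to 2200 m (dry descent): warms by 9.9 × 2.3 = 22.77°C, giving 9.97°C.

9.97°C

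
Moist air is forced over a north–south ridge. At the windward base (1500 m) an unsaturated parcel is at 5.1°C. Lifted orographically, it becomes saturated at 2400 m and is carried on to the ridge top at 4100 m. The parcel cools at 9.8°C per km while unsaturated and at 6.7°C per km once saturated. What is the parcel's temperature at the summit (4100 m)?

-15.11°C

1500–2400 m, dry: Δz = 0.9 km ⇒ ΔT = -8.82°C; T = -3.72°C
2400–4100 m, saturated: Δz = 1.7 km ⇒ ΔT = -11.39°C; T = -15.11°C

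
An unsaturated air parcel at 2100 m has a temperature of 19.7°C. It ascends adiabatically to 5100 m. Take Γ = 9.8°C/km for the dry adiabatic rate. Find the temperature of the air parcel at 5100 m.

-9.7°C

Dry adiabatic to 5100 m: -9.8 × 3 km = -29.4°C, so T = -9.7°C.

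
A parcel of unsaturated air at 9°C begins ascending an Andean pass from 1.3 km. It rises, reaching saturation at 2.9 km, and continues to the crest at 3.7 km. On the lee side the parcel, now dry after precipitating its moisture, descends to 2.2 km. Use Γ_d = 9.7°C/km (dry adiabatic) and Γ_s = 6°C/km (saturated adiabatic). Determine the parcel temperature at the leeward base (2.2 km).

3.23°C

1300 → 2900 m (dry, 9.7°C/km): ΔT = -9.7 × 1.6 = -15.52°C → T = -6.52°C
2900 → 3700 m (saturated, 6°C/km): ΔT = -6 × 0.8 = -4.8°C → T = -11.32°C
3700 → 2200 m (dry descent, 9.7°C/km): ΔT = +9.7 × 1.5 = +14.55°C → T = 3.23°C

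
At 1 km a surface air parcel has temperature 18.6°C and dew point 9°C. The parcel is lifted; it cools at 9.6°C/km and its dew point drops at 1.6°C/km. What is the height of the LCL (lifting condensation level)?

T and T_d converge at 9.6 − 1.6 = 8°C per km
Height above start = (18.6 − 9) / 8 = 1.2 km
LCL altitude = 1000 m + 1200 m = 2200 m

2.2 km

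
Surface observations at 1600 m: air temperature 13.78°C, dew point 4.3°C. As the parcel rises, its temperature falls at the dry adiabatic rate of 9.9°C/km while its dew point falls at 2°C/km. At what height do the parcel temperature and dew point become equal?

T and T_d converge at 9.9 − 2 = 7.9°C per km
Height above start = (13.78 − 4.3) / 7.9 = 1.2 km
LCL altitude = 1600 m + 1200 m = 2800 m

2800 m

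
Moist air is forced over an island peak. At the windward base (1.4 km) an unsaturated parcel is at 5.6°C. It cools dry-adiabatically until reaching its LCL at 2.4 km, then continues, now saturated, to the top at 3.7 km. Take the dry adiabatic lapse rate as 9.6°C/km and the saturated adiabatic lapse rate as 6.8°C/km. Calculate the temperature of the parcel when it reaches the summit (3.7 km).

1400 → 2400 m (dry, 9.6°C/km): ΔT = -9.6 × 1 = -9.6°C → T = -4°C
2400 → 3700 m (saturated, 6.8°C/km): ΔT = -6.8 × 1.3 = -8.84°C → T = -12.84°C

-12.84°C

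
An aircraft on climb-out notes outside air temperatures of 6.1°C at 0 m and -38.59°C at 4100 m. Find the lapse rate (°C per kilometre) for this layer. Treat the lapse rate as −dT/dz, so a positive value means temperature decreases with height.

10.9°C/km

Γ = −ΔT/Δz = (6.1 − (-38.59)) / (4100 − 0) m
  = 44.69°C / 4.1 km = 10.9°C/km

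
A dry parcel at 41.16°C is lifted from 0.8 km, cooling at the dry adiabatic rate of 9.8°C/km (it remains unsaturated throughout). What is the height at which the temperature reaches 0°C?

5 km

Height above start = (41.16 − 0) / 9.8 = 4.2 km
Altitude = 800 m + 4200 m = 5000 m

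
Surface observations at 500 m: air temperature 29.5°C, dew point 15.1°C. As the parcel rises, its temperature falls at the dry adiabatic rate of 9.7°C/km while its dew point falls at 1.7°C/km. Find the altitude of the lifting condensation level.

T and T_d converge at 9.7 − 1.7 = 8°C per km
Height above start = (29.5 − 15.1) / 8 = 1.8 km
LCL altitude = 500 m + 1800 m = 2300 m

2300 m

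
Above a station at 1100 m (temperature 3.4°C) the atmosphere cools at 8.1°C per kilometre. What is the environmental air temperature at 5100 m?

Environmental to 5100 m: -8.1 × 4 km = -32.4°C, so T = -29°C.

-29°C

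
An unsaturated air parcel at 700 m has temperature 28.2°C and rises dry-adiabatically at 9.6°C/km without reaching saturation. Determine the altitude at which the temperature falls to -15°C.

5200 m

Height above start = (28.2 − (-15)) / 9.6 = 4.5 km
Altitude = 700 m + 4500 m = 5200 m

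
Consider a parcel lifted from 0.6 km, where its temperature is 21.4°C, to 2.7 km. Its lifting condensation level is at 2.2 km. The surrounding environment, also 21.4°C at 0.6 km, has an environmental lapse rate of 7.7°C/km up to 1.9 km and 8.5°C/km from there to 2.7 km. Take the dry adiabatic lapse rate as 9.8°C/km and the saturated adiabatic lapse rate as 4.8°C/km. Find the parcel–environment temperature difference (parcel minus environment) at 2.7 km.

Parcel:
  From 600 m to 2200 m (dry): cools by 9.8 × 1.6 = 15.68°C, giving 5.72°C.
  From 2200 m to 2700 m (saturated): cools by 4.8 × 0.5 = 2.4°C, giving 3.32°C.
Environment:
  From 600 m to 1900 m (environment, lower layer): cools by 7.7 × 1.3 = 10.01°C, giving 11.39°C.
  From 1900 m to 2700 m (environment, upper layer): cools by 8.5 × 0.8 = 6.8°C, giving 4.59°C.
T_parcel − T_env = 3.32 − 4.59 = -1.27°C

-1.27°C (parcel cooler than environment)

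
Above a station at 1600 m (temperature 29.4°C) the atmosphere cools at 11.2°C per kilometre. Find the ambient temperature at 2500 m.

1600 → 2500 m (environmental, 11.2°C/km): ΔT = -11.2 × 0.9 = -10.08°C → T = 19.32°C

19.32°C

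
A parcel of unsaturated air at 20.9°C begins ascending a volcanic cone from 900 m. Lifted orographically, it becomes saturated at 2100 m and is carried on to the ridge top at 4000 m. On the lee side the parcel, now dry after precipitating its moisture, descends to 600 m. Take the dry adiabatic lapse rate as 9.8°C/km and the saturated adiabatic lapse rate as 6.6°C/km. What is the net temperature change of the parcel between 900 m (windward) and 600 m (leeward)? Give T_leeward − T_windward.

900–2100 m, dry: Δz = 1.2 km ⇒ ΔT = -11.76°C; T = 9.14°C
2100–4000 m, saturated: Δz = 1.9 km ⇒ ΔT = -12.54°C; T = -3.4°C
4000–600 m, dry descent: Δz = 3.4 km ⇒ ΔT = +33.32°C; T = 29.92°C
Net change vs windward start: 29.92 − 20.9 = +9.02°C

+9.02°C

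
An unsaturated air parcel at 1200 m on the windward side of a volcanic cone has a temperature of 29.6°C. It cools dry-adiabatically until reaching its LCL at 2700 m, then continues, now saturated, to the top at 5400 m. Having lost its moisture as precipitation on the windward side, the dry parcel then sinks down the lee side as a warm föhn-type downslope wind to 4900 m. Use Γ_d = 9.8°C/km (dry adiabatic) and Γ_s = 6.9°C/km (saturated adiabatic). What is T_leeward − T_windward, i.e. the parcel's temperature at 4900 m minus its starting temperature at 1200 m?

-28.43°C

Dry to 2700 m: -9.8 × 1.5 km = -14.7°C, so T = 14.9°C.
Saturated to 5400 m: -6.9 × 2.7 km = -18.63°C, so T = -3.73°C.
Dry descent to 4900 m: +9.8 × 0.5 km = +4.9°C, so T = 1.17°C.
Net change vs windward start: 1.17 − 29.6 = -28.43°C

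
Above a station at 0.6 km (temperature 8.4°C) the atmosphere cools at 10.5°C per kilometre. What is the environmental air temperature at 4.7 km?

-34.65°C

From 600 m to 4700 m (environmental): cools by 10.5 × 4.1 = 43.05°C, giving -34.65°C.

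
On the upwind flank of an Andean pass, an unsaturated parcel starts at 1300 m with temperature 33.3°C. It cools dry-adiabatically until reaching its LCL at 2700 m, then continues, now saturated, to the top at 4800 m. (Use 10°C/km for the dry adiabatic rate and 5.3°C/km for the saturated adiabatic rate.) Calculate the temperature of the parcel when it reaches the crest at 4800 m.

8.17°C

From 1300 m to 2700 m (dry): cools by 10 × 1.4 = 14°C, giving 19.3°C.
From 2700 m to 4800 m (saturated): cools by 5.3 × 2.1 = 11.13°C, giving 8.17°C.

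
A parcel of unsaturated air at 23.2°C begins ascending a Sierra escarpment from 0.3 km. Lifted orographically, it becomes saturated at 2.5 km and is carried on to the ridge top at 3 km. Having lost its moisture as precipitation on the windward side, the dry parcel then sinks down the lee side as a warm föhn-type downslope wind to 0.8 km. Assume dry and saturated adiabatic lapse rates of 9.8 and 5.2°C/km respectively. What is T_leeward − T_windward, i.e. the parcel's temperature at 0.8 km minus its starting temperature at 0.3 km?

-2.6°C

Dry to 2500 m: -9.8 × 2.2 km = -21.56°C, so T = 1.64°C.
Saturated to 3000 m: -5.2 × 0.5 km = -2.6°C, so T = -0.96°C.
Dry descent to 800 m: +9.8 × 2.2 km = +21.56°C, so T = 20.6°C.
Net change vs windward start: 20.6 − 23.2 = -2.6°C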